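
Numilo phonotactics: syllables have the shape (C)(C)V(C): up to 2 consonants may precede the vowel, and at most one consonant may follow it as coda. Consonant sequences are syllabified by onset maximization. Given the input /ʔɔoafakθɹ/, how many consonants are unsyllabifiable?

2

Under (C)(C)V(C), the unsyllabifiable consonants are /θ/, /ɹ/ (at most one coda consonant is licensed; onsets may contain at most 2 consonants).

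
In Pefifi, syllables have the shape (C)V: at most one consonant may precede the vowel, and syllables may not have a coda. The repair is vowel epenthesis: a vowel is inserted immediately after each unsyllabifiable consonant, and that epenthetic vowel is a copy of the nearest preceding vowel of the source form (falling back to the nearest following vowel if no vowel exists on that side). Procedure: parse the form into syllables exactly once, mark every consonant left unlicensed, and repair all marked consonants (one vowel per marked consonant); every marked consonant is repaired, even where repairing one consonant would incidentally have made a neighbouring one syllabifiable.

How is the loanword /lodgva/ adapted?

lodogova

Syllabifying with onset maximization leaves /d/, /g/ stranded (no codas are permitted; onsets are limited to one consonant).
Each unlicensed consonant becomes the onset of a new syllable: /d/ → /do/, /g/ → /go/.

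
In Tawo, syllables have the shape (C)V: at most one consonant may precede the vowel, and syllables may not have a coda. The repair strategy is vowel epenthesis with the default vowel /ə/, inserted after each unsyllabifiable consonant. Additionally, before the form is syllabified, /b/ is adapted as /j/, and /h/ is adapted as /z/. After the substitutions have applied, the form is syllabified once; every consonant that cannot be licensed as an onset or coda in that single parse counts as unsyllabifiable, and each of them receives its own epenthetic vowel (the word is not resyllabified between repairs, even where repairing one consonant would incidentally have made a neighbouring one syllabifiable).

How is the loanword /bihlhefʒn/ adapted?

Substitution: /b/ → /j/, /h/ → /z/, giving /jizlzefʒn/.
Syllabifying with onset maximization leaves /z/, /l/, /f/, /ʒ/, /n/ stranded (no codas are permitted; onsets are limited to one consonant).
Each unlicensed consonant becomes the onset of a new syllable: /z/ → /zə/, /l/ → /lə/, /f/ → /fə/, /ʒ/ → /ʒə/, /n/ → /nə/.

jizələzefəʒənə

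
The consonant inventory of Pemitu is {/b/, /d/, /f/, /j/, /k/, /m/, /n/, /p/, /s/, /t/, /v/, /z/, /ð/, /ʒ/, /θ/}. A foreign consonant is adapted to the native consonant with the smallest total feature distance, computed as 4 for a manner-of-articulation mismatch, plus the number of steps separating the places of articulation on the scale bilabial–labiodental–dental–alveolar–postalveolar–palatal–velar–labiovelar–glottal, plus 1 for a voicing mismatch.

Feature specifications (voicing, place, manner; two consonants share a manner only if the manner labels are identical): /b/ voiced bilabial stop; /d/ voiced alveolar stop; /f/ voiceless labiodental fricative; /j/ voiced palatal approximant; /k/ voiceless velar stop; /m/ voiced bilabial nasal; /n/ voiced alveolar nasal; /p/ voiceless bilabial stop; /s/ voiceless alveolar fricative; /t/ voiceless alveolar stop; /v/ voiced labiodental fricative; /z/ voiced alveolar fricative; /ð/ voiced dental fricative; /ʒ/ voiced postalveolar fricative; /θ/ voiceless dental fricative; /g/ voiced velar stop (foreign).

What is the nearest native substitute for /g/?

k

/k/ is closest: same manner (stop), place distance 0 (velar→velar), voicing differs (+1); total 1. Next closest is /d/ at distance 3.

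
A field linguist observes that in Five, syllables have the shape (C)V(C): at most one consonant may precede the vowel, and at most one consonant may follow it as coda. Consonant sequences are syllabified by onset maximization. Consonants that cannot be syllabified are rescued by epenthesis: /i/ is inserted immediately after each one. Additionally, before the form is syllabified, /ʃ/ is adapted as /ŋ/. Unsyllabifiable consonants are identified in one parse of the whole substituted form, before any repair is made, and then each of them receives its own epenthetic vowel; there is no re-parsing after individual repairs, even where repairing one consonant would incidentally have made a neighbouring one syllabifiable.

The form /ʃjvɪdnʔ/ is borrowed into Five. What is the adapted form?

ŋijivɪdniʔi

Substitution: /ʃ/ → /ŋ/, giving /ŋjvɪdnʔ/.
Syllabifying with onset maximization leaves /ŋ/, /j/, /n/, /ʔ/ stranded (at most one coda consonant is licensed; onsets are limited to one consonant).
Each unlicensed consonant becomes the onset of a new syllable: /ŋ/ → /ŋi/, /j/ → /ji/, /n/ → /ni/, /ʔ/ → /ʔi/.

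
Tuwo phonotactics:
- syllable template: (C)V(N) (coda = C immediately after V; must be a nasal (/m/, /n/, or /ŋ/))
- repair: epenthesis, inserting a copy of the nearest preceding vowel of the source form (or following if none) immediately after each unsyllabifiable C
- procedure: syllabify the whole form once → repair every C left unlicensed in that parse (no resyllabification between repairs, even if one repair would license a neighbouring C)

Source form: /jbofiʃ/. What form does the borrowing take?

jobofiʃi

Syllabifying with onset maximization leaves /j/, /ʃ/ stranded (only a nasal (/m/, /n/, or /ŋ/) is licensed in coda position; onsets are limited to one consonant).
Epenthesis after each stranded consonant: /j/ → /jo/, /ʃ/ → /ʃi/.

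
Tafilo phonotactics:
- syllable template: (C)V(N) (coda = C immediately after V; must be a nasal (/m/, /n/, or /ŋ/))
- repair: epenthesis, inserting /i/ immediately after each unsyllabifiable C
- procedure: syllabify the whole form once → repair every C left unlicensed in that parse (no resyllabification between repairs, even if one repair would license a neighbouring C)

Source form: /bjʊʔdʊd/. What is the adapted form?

The consonants /b/, /ʔ/, /d/ cannot be parsed into a legal (C)V(N) syllable (only a nasal (/m/, /n/, or /ŋ/) is licensed in coda position; onsets are limited to one consonant).
Each unlicensed consonant becomes the onset of a new syllable: /b/ → /bi/, /ʔ/ → /ʔi/, /d/ → /di/.

bijʊʔidʊdi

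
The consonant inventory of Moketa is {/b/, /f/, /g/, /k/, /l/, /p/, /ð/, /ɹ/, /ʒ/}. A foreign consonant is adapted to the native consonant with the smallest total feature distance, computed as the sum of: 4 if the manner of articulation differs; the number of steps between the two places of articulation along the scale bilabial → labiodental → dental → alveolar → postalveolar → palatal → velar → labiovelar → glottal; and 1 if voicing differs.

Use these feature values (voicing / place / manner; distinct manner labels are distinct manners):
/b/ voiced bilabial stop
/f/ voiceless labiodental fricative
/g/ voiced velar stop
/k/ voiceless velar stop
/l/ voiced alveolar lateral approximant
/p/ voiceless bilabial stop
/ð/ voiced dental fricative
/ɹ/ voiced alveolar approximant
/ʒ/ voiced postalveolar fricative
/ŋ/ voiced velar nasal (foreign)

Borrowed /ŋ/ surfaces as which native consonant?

g

/g/ is closest: manner differs (nasal→stop, +4), place distance 0 (velar→velar), same voicing; total 4. Next closest is /k/ at distance 5.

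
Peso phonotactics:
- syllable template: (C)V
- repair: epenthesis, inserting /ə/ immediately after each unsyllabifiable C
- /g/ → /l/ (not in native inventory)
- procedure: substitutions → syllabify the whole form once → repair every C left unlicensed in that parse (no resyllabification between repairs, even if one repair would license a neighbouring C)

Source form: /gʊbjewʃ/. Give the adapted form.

lʊbəjewəʃə

Substitution: /g/ → /l/, giving /lʊbjewʃ/.
The consonants /b/, /w/, /ʃ/ cannot be parsed into a legal (C)V syllable (no codas are permitted; onsets are limited to one consonant).
Each unlicensed consonant becomes the onset of a new syllable: /b/ → /bə/, /w/ → /wə/, /ʃ/ → /ʃə/.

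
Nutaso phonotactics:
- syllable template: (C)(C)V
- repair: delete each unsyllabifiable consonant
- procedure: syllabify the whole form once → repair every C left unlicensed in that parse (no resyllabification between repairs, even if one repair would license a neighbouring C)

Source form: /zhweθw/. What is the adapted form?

hwe

Syllabifying with onset maximization leaves /z/, /θ/, /w/ stranded (no codas are permitted; onsets may contain at most 2 consonants).
Each unlicensed consonant is deleted: /z/, /θ/, /w/.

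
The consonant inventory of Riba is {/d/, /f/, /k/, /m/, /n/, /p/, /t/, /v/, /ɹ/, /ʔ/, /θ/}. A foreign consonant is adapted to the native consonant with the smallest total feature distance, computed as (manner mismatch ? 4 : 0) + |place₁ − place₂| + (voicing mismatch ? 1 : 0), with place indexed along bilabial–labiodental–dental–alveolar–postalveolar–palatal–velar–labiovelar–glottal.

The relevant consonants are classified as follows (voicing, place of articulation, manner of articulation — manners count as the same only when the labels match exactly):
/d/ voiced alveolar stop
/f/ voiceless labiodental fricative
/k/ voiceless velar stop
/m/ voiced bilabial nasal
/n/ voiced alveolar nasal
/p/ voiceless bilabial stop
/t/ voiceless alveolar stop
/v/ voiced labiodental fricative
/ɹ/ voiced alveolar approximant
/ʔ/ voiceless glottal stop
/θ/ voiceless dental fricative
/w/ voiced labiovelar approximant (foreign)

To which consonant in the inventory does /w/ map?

/ɹ/ is closest: same manner (approximant), place distance 4 (labiovelar→alveolar), same voicing; total 4. Next closest is /k/ at distance 6.

ɹ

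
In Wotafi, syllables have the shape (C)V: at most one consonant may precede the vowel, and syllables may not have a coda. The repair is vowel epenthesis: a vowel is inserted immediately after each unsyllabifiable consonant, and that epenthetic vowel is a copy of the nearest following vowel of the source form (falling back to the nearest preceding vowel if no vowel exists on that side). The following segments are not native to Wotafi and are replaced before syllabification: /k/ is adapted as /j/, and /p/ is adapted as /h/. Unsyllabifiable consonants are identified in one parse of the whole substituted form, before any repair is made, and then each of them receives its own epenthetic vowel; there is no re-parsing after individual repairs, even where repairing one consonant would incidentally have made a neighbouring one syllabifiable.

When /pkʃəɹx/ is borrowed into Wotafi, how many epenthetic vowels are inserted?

After substitution the input is /hjʃəɹx/.
The unsyllabifiable consonants are /h/, /j/, /ɹ/, /x/; each receives one epenthetic vowel.

4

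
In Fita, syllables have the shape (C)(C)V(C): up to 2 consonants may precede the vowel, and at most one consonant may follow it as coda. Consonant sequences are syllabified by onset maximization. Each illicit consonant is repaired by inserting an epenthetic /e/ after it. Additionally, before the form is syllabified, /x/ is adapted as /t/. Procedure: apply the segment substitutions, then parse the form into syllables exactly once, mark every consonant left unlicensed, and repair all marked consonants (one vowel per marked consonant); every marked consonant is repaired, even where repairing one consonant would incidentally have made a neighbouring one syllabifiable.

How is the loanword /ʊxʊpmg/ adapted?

Substitution: /x/ → /t/, giving /ʊtʊpmg/.
The consonants /m/, /g/ cannot be parsed into a legal (C)(C)V(C) syllable (at most one coda consonant is licensed; onsets may contain at most 2 consonants).
Epenthesis after each stranded consonant: /m/ → /me/, /g/ → /ge/.

ʊtʊpmege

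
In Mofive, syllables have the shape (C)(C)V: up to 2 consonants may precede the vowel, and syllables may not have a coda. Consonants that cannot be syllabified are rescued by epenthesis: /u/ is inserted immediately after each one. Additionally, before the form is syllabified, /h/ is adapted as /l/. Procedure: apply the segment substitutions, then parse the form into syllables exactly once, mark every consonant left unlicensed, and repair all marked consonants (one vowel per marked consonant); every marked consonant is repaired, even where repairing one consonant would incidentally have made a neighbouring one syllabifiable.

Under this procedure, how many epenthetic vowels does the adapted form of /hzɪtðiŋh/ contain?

2

After substitution the input is /lzɪtðiŋl/.
The unsyllabifiable consonants are /ŋ/, /l/; each receives one epenthetic vowel.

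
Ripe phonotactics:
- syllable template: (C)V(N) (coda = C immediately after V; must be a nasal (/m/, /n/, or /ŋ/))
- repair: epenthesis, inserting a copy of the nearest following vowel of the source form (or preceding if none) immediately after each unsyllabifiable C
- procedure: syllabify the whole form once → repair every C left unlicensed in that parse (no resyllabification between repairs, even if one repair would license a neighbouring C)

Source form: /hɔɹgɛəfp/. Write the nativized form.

hɔɹɛgɛəfəpə

Under (C)V(N), the unsyllabifiable consonants are /ɹ/, /f/, /p/ (only a nasal (/m/, /n/, or /ŋ/) is licensed in coda position; onsets are limited to one consonant).
Inserting the epenthetic vowel yields /ɹ/ → /ɹɛ/, /f/ → /fə/, /p/ → /pə/.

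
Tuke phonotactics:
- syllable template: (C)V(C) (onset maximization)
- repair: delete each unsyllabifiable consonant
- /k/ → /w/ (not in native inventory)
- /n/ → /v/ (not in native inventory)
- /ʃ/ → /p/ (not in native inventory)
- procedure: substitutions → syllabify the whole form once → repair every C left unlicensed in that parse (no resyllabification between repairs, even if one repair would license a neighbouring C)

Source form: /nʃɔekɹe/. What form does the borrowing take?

Substitution: /n/ → /v/, /ʃ/ → /p/, /k/ → /w/, giving /vpɔewɹe/.
The consonants /v/ cannot be parsed into a legal (C)V(C) syllable (at most one coda consonant is licensed; onsets are limited to one consonant).
Deletion applies to /v/.

pɔewɹe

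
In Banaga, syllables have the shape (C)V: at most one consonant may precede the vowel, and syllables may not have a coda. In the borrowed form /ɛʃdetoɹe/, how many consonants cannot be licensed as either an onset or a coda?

1

The consonants /ʃ/ cannot be parsed into a legal (C)V syllable (no codas are permitted; onsets are limited to one consonant).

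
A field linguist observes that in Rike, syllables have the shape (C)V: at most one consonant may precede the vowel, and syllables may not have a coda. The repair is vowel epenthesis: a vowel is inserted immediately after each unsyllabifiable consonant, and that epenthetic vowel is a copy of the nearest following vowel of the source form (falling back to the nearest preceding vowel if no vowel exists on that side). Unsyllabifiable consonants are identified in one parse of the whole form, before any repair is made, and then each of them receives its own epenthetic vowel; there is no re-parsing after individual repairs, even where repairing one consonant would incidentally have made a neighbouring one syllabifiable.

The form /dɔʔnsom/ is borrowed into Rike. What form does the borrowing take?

Under (C)V, the unsyllabifiable consonants are /ʔ/, /n/, /m/ (no codas are permitted; onsets are limited to one consonant).
Inserting the epenthetic vowel yields /ʔ/ → /ʔo/, /n/ → /no/, /m/ → /mo/.

dɔʔonosomo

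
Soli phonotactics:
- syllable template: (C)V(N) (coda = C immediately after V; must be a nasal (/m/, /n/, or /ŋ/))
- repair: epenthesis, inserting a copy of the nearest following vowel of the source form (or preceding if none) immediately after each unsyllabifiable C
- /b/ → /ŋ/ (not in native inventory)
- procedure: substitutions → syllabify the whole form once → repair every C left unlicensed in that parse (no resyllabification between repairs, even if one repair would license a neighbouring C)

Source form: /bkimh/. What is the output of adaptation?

ŋikimhi

Substitution: /b/ → /ŋ/, giving /ŋkimh/.
Syllabifying with onset maximization leaves /ŋ/, /h/ stranded (only a nasal (/m/, /n/, or /ŋ/) is licensed in coda position; onsets are limited to one consonant).
Inserting the epenthetic vowel yields /ŋ/ → /ŋi/, /h/ → /hi/.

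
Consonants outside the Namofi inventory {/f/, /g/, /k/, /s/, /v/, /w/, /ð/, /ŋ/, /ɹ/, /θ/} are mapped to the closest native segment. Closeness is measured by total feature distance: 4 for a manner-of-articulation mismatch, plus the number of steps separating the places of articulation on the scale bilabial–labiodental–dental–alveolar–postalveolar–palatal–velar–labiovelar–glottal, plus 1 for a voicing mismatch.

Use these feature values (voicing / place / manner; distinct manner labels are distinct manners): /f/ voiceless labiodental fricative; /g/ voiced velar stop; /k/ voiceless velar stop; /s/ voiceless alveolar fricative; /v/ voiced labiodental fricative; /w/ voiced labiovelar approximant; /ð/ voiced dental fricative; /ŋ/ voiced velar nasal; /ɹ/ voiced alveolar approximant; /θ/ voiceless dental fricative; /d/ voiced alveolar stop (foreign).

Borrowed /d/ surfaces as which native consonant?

/g/ is closest: same manner (stop), place distance 3 (alveolar→velar), same voicing; total 3. Next closest is /k/ at distance 4.

g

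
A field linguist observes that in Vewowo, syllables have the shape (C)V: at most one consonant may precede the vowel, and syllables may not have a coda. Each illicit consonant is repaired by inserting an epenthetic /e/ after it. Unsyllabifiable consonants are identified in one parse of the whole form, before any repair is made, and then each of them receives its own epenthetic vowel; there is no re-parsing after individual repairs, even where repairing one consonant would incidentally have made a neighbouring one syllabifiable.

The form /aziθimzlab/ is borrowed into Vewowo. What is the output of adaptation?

aziθimezelabe

The consonants /m/, /z/, /b/ cannot be parsed into a legal (C)V syllable (no codas are permitted; onsets are limited to one consonant).
Each unlicensed consonant becomes the onset of a new syllable: /m/ → /me/, /z/ → /ze/, /b/ → /be/.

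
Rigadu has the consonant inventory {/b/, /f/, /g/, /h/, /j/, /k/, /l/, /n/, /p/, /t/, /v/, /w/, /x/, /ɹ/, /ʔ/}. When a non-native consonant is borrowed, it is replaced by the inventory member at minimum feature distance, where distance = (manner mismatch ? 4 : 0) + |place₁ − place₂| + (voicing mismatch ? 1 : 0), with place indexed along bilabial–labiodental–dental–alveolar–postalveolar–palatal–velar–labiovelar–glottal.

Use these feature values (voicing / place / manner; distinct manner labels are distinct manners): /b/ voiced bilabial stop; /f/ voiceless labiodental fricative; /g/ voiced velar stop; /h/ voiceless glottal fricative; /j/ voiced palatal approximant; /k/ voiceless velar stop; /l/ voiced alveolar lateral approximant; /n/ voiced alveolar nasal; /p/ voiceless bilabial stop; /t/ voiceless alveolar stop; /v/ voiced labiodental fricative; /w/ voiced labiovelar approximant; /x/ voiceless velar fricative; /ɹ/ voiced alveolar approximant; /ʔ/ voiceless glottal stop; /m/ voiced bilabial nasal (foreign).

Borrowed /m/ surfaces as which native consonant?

n

/n/ is closest: same manner (nasal), place distance 3 (bilabial→alveolar), same voicing; total 3. Next closest is /b/ at distance 4.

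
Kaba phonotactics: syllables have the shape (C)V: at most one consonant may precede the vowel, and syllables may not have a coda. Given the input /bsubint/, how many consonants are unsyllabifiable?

3

Under (C)V, the unsyllabifiable consonants are /b/, /n/, /t/ (no codas are permitted; onsets are limited to one consonant).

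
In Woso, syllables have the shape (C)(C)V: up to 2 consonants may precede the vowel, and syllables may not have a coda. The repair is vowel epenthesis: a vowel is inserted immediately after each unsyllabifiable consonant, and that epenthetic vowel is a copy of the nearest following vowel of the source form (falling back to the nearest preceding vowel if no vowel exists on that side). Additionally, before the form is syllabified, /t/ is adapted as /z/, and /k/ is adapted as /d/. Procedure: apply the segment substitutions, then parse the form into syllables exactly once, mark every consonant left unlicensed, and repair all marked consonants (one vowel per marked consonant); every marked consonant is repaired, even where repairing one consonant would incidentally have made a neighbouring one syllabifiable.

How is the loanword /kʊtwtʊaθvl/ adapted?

Substitution: /k/ → /d/, /t/ → /z/, giving /dʊzwzʊaθvl/.
Under (C)(C)V, the unsyllabifiable consonants are /z/, /θ/, /v/, /l/ (no codas are permitted; onsets may contain at most 2 consonants).
Inserting the epenthetic vowel yields /z/ → /zʊ/, /θ/ → /θa/, /v/ → /va/, /l/ → /la/.

dʊzʊwzʊaθavala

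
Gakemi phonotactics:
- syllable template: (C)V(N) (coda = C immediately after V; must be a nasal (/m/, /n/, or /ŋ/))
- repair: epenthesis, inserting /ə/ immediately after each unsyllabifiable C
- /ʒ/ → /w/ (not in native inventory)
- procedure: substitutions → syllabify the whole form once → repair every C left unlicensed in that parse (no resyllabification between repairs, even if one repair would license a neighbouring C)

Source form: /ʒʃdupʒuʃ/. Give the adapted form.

Substitution: /ʒ/ → /w/, giving /wʃdupwuʃ/.
Syllabifying with onset maximization leaves /w/, /ʃ/, /p/, /ʃ/ stranded (only a nasal (/m/, /n/, or /ŋ/) is licensed in coda position; onsets are limited to one consonant).
Inserting the epenthetic vowel yields /w/ → /wə/, /ʃ/ → /ʃə/, /p/ → /pə/, /ʃ/ → /ʃə/.

wəʃədupəwuʃə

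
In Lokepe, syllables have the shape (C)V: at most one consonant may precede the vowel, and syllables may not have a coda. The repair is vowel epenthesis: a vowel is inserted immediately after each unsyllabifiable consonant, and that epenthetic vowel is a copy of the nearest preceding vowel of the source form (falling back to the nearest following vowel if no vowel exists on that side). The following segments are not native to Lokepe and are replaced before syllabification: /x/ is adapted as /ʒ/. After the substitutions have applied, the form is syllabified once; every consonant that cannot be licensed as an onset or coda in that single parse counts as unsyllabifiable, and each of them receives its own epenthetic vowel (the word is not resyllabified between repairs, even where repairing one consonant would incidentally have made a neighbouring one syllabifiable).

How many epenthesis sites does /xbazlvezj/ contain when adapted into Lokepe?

After substitution the input is /ʒbazlvezj/.
The unsyllabifiable consonants are /ʒ/, /z/, /l/, /z/, /j/; each receives one epenthetic vowel.

5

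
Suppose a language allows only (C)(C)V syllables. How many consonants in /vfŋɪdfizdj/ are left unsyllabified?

Under (C)(C)V, the unsyllabifiable consonants are /v/, /z/, /d/, /j/ (no codas are permitted; onsets may contain at most 2 consonants).

4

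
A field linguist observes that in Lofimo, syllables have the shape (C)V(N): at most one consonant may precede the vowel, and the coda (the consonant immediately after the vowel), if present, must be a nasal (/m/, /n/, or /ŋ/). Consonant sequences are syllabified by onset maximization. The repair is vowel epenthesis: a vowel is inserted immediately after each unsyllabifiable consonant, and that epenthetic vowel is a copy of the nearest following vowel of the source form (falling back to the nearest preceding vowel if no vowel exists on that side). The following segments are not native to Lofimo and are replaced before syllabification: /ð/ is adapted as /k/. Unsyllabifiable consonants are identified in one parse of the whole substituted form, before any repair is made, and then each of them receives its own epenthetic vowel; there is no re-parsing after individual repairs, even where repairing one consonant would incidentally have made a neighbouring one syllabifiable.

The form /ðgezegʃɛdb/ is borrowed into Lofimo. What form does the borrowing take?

kegezegɛʃɛdɛbɛ

Substitution: /ð/ → /k/, giving /kgezegʃɛdb/.
The consonants /k/, /g/, /d/, /b/ cannot be parsed into a legal (C)V(N) syllable (only a nasal (/m/, /n/, or /ŋ/) is licensed in coda position; onsets are limited to one consonant).
Inserting the epenthetic vowel yields /k/ → /ke/, /g/ → /gɛ/, /d/ → /dɛ/, /b/ → /bɛ/.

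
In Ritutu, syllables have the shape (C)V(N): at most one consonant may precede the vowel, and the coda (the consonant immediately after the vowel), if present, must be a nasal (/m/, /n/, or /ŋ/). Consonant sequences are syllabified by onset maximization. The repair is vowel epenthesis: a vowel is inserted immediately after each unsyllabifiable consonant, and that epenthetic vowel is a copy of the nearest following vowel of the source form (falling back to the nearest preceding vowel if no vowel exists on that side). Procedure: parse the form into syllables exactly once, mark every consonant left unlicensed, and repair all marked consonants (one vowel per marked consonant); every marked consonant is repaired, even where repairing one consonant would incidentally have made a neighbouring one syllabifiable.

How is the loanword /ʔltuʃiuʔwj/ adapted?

Under (C)V(N), the unsyllabifiable consonants are /ʔ/, /l/, /ʔ/, /w/, /j/ (only a nasal (/m/, /n/, or /ŋ/) is licensed in coda position; onsets are limited to one consonant).
Epenthesis after each stranded consonant: /ʔ/ → /ʔu/, /l/ → /lu/, /ʔ/ → /ʔu/, /w/ → /wu/, /j/ → /ju/.

ʔulutuʃiuʔuwuju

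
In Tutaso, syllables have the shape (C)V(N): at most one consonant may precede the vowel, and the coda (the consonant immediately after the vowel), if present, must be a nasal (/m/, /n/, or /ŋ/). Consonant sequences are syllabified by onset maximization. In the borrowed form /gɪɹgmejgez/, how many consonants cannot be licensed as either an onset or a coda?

4

Syllabifying with onset maximization leaves /ɹ/, /g/, /j/, /z/ stranded (only a nasal (/m/, /n/, or /ŋ/) is licensed in coda position; onsets are limited to one consonant).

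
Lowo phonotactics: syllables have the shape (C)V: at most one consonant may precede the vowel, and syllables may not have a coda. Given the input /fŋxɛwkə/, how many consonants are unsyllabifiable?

3

The consonants /f/, /ŋ/, /w/ cannot be parsed into a legal (C)V syllable (no codas are permitted; onsets are limited to one consonant).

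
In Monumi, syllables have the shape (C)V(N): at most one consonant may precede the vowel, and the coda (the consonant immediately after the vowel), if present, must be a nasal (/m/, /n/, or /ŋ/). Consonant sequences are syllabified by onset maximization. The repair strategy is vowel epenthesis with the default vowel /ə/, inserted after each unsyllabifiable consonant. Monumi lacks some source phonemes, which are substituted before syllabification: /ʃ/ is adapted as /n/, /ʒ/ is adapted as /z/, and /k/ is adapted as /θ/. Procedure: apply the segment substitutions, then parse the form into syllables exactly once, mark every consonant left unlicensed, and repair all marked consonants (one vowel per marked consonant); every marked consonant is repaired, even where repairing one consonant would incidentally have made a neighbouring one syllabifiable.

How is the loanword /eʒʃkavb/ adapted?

Substitution: /ʒ/ → /z/, /ʃ/ → /n/, /k/ → /θ/, giving /eznθavb/.
The consonants /z/, /n/, /v/, /b/ cannot be parsed into a legal (C)V(N) syllable (only a nasal (/m/, /n/, or /ŋ/) is licensed in coda position; onsets are limited to one consonant).
Epenthesis after each stranded consonant: /z/ → /zə/, /n/ → /nə/, /v/ → /və/, /b/ → /bə/.

ezənəθavəbə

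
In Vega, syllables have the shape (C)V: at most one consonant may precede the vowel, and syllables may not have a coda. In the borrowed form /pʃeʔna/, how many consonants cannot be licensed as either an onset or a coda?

2

Syllabifying with onset maximization leaves /p/, /ʔ/ stranded (no codas are permitted; onsets are limited to one consonant).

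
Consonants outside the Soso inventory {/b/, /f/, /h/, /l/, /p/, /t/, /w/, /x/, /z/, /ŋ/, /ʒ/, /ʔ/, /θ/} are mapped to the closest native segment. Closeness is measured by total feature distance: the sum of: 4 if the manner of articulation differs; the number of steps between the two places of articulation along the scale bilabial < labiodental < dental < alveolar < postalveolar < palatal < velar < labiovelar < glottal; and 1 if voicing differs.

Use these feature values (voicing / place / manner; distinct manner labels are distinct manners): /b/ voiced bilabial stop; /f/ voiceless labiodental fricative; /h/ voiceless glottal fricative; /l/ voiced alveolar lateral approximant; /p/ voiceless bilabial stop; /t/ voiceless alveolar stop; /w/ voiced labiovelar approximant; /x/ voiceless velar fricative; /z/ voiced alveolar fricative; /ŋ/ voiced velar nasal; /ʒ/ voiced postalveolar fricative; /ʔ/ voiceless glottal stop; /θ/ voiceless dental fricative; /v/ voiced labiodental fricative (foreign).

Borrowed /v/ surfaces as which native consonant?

/f/ is closest: same manner (fricative), place distance 0 (labiodental→labiodental), voicing differs (+1); total 1. Next closest is /z/ at distance 2.

f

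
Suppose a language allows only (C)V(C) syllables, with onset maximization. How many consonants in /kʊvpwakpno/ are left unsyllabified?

2

Syllabifying with onset maximization leaves /p/, /p/ stranded (at most one coda consonant is licensed; onsets are limited to one consonant).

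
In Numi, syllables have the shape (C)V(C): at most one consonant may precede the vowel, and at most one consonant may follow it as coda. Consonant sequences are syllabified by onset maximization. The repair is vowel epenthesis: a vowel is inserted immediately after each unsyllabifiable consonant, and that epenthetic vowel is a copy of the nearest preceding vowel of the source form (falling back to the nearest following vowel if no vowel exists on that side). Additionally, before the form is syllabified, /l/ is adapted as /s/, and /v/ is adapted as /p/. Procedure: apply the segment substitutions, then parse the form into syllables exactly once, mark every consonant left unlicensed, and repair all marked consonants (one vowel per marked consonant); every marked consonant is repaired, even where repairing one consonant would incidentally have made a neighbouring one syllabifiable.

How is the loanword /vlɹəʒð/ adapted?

pəsəɹəʒðə

Substitution: /v/ → /p/, /l/ → /s/, giving /psɹəʒð/.
Under (C)V(C), the unsyllabifiable consonants are /p/, /s/, /ð/ (at most one coda consonant is licensed; onsets are limited to one consonant).
Epenthesis after each stranded consonant: /p/ → /pə/, /s/ → /sə/, /ð/ → /ðə/.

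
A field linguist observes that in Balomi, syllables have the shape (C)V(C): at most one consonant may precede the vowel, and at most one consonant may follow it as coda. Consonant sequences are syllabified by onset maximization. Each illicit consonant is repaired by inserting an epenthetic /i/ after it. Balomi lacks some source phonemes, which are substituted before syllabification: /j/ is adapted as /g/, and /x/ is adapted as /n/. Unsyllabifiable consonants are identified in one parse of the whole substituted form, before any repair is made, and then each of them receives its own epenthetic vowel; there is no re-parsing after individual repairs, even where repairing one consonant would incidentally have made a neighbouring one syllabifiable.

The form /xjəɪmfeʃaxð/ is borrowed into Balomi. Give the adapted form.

nigəɪmfeʃanði

Substitution: /x/ → /n/, /j/ → /g/, giving /ngəɪmfeʃanð/.
Under (C)V(C), the unsyllabifiable consonants are /n/, /ð/ (at most one coda consonant is licensed; onsets are limited to one consonant).
Inserting the epenthetic vowel yields /n/ → /ni/, /ð/ → /ði/.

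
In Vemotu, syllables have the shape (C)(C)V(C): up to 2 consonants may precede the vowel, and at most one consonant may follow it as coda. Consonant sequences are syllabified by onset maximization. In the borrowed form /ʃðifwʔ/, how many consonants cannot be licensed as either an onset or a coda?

The consonants /w/, /ʔ/ cannot be parsed into a legal (C)(C)V(C) syllable (at most one coda consonant is licensed; onsets may contain at most 2 consonants).

2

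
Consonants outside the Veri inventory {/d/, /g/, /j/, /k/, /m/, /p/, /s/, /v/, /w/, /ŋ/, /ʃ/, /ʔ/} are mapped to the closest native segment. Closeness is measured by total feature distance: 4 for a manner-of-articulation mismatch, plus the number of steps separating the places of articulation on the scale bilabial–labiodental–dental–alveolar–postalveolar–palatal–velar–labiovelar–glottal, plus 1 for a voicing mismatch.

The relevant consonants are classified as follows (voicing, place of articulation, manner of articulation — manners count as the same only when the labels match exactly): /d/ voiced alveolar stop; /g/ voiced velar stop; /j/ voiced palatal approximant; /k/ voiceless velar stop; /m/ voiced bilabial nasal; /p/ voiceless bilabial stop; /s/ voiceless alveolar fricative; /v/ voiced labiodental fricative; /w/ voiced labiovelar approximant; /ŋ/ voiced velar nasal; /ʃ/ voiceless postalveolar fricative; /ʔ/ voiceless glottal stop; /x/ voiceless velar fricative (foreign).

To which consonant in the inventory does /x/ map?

/ʃ/ is closest: same manner (fricative), place distance 2 (velar→postalveolar), same voicing; total 2. Next closest is /s/ at distance 3.

ʃ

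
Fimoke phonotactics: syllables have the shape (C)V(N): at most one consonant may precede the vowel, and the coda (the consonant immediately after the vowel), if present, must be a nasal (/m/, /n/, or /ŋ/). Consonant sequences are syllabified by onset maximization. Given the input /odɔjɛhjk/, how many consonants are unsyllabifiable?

3

Syllabifying with onset maximization leaves /h/, /j/, /k/ stranded (only a nasal (/m/, /n/, or /ŋ/) is licensed in coda position; onsets are limited to one consonant).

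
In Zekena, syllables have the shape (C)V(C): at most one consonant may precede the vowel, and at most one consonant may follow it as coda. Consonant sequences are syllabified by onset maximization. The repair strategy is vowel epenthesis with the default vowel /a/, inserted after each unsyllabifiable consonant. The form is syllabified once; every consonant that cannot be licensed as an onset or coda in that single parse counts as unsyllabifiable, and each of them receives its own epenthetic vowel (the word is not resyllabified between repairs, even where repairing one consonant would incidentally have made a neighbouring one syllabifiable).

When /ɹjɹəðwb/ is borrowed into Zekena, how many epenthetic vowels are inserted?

The unsyllabifiable consonants are /ɹ/, /j/, /w/, /b/; each receives one epenthetic vowel.

4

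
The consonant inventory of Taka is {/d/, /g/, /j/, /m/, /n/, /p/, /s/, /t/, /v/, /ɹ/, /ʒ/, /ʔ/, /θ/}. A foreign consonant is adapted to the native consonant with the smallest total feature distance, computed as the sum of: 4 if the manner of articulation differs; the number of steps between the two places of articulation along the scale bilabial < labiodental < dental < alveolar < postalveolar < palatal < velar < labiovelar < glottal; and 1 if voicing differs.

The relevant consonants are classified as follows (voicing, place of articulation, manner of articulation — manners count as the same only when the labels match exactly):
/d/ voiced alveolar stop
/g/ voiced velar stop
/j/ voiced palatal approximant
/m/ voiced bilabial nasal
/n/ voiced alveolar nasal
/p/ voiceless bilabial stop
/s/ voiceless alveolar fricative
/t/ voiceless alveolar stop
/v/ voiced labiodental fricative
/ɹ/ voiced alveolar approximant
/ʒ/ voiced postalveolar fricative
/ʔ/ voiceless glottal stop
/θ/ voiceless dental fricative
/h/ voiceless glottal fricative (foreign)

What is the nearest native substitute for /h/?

ʔ

/ʔ/ is closest: manner differs (fricative→stop, +4), place distance 0 (glottal→glottal), same voicing; total 4. Next closest is /s/ at distance 5.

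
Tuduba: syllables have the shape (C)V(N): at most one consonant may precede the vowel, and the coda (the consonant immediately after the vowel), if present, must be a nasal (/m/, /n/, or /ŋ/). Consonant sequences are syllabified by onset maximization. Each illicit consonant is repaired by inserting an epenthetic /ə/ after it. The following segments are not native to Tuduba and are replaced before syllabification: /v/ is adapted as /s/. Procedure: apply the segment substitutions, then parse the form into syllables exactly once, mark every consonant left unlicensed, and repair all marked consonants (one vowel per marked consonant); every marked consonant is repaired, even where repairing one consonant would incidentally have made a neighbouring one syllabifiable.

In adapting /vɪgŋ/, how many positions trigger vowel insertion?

2

After substitution the input is /sɪgŋ/.
The unsyllabifiable consonants are /g/, /ŋ/; each receives one epenthetic vowel.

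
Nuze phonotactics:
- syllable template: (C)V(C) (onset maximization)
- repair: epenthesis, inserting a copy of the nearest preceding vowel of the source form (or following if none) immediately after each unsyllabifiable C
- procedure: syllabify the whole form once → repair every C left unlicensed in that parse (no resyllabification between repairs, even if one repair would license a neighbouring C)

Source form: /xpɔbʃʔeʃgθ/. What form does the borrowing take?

xɔpɔbʃɔʔeʃgeθe

Under (C)V(C), the unsyllabifiable consonants are /x/, /ʃ/, /g/, /θ/ (at most one coda consonant is licensed; onsets are limited to one consonant).
Epenthesis after each stranded consonant: /x/ → /xɔ/, /ʃ/ → /ʃɔ/, /g/ → /ge/, /θ/ → /θe/.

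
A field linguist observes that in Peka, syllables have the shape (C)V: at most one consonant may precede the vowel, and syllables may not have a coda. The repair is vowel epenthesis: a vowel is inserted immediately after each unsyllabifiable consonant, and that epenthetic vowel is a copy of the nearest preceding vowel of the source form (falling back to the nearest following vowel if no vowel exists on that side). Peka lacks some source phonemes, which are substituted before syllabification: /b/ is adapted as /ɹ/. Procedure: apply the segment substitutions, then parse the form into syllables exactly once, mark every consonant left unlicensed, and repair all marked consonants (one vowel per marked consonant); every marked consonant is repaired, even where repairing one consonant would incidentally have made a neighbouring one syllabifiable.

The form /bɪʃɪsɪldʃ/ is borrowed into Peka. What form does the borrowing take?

Substitution: /b/ → /ɹ/, giving /ɹɪʃɪsɪldʃ/.
Syllabifying with onset maximization leaves /l/, /d/, /ʃ/ stranded (no codas are permitted; onsets are limited to one consonant).
Each unlicensed consonant becomes the onset of a new syllable: /l/ → /lɪ/, /d/ → /dɪ/, /ʃ/ → /ʃɪ/.

ɹɪʃɪsɪlɪdɪʃɪ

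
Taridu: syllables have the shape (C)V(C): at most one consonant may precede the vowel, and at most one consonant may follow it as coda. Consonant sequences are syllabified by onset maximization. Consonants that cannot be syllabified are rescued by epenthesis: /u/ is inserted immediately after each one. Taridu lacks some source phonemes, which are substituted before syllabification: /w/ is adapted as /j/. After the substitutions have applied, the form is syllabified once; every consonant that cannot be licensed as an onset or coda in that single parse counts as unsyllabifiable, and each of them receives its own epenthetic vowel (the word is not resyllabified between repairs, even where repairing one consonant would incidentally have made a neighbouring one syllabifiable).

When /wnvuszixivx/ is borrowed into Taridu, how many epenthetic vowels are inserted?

3

After substitution the input is /jnvuszixivx/.
The unsyllabifiable consonants are /j/, /n/, /x/; each receives one epenthetic vowel.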